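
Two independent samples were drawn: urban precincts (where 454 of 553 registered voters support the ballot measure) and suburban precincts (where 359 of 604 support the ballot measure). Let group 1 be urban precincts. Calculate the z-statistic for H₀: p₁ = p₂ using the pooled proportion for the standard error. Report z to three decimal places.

p̂₁ = 454/553 = 0.82098, p̂₂ = 359/604 = 0.59437.
Pooling: p̂ = 813/1157 = 0.70268.
SE = √[p̂(1−p̂)(1/n₁+1/n₂)] = √[0.70268·0.29732·(1/553+1/604)] ≈ 0.026902.
z = 0.22661/0.026902 = 8.424.

z = 8.424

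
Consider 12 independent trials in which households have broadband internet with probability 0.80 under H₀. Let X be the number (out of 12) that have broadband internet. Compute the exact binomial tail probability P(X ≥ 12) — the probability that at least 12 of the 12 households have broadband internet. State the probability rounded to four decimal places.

X is binomial with n = 12 and p = 0.80.
P(X ≥ 12) = C(12,12)·0.80^12·0.20^0.
= 0.068719 = 0.0687.

P = 0.0687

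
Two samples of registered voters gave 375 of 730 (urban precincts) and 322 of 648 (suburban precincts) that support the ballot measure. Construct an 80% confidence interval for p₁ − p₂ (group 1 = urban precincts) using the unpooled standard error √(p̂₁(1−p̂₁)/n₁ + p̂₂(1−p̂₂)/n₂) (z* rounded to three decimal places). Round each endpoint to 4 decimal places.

p̂₁ = 0.51370, p̂₂ = 0.49691, so the observed difference is 0.01679.
SE = √(0.000342209 + 0.000385788) = √0.000727997 = 0.026981.
For 80% confidence, z* = 1.282. Margin of error = 0.03459.
So the interval runs from -0.0178 to 0.0514.

(-0.0178, 0.0514)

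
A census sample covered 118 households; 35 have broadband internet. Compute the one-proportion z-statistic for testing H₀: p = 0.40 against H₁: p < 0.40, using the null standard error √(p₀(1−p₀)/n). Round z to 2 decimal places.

p̂ = 35/118 = 0.29661.
SE₀ = √(0.40·0.60/118) = 0.045099.
z = (p̂ − p₀)/SE = (0.29661 − 0.40)/0.045099 = -2.29.

z = -2.29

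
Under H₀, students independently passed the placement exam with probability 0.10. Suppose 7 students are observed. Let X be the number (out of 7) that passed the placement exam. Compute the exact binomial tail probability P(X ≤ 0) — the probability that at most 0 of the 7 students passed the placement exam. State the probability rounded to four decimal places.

P = 0.4783

X is binomial with n = 7 and p = 0.10.
P(X ≤ 0) = C(7,0)·0.10^0·0.90^7.
= 0.478297 = 0.4783.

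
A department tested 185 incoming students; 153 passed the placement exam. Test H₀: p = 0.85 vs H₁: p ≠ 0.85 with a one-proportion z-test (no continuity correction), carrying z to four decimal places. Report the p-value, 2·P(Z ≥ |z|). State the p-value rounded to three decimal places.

p-value = 0.382

The sample proportion is 153/185 = 0.82703.
Null standard error: √(0.85·0.15/185) = √0.000689189 = 0.026252.
z = (p̂ − p₀)/SE = (153/185 − 0.85)/0.026252 ≈ -0.8751.
p-value = 2·P(Z ≥ |z|) with z = -0.8751 → 0.382.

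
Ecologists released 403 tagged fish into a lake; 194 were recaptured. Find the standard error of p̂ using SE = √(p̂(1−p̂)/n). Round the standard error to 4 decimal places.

With x = 194 successes in n = 403, p̂ = 0.48139.
p̂(1−p̂) = 0.48139·0.51861 = 0.249654.
SE = √(0.249654/403) = √0.000619489 = 0.0249.

SE = 0.0249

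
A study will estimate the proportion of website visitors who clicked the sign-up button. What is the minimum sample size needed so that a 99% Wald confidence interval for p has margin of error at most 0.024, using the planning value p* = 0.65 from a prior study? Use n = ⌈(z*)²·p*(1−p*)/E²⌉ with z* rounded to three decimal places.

The 99% critical value is z* = 2.576.
p*(1−p*) = 0.65·0.35 = 0.2275.
(z*)²·p*(1−p*)/E² = 6.635776·0.2275/0.000576 = 2620.901.
Rounding up, n = 2621.

n = 2621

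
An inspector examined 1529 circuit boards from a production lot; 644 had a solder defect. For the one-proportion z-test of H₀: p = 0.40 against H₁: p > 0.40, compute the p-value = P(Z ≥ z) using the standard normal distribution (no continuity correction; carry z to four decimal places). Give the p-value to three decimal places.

p-value = 0.045

p̂ = 644/1529 = 0.42119.
Under H₀, SE = √(p₀(1−p₀)/n) = √(0.40·0.60/1529) = √0.000156965 = 0.012529.
z = (p̂ − p₀)/SE = (644/1529 − 0.40)/0.012529 ≈ 1.6914.
From the standard normal, P(Z ≥ z) = 0.045.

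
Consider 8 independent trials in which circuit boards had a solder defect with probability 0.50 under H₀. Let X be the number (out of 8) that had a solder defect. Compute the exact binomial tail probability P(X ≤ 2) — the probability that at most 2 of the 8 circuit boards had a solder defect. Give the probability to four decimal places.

P = 0.1445

X ~ Binomial(n=8, p=0.50).
P(X ≤ 2) = C(8,0)·0.50^0·0.50^8 + C(8,1)·0.50^1·0.50^7 + C(8,2)·0.50^2·0.50^6.
= 0.003906 + 0.031250 + 0.109375 = 0.1445.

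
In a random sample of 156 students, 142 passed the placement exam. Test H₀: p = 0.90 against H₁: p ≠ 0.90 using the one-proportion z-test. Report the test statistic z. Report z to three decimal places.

With x = 142 successes in n = 156, p̂ = 0.91026.
Null standard error: √(0.90·0.10/156) = √0.000576923 = 0.024019.
z = (0.91026 − 0.90)/0.024019 = 0.01026/0.024019 = 0.427.

z = 0.427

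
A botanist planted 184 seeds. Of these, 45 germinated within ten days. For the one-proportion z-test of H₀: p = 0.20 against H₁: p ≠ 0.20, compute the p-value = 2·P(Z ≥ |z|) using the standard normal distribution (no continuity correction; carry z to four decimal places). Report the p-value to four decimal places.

Sample proportion p̂ = 45/184 = 0.24457.
Null standard error: √(0.20·0.80/184) = √0.000869565 = 0.029488.
z = (p̂ − p₀)/SE = (45/184 − 0.20)/0.029488 ≈ 1.5113.
p-value = 2·P(Z ≥ |z|) with z = 1.5113 → 0.1307.

p-value = 0.1307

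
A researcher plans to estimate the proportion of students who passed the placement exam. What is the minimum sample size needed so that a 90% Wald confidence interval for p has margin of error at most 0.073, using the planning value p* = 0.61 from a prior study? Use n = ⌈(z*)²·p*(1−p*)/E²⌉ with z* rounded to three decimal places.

n = 121

The 90% critical value is z* = 1.645.
p*(1−p*) = 0.2379.
(z*)²·p*(1−p*)/E² = 2.706025·0.2379/0.005329 = 120.804.
⌈120.804⌉ = 121.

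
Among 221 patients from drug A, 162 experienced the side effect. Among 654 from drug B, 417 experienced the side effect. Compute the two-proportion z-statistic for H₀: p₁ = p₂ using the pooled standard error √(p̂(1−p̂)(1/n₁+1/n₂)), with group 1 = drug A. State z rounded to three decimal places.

Sample proportions: p̂₁ = 162/221 = 0.73303 and p̂₂ = 417/654 = 0.63761.
Pooling: p̂ = 579/875 = 0.66171.
SE = √[p̂(1−p̂)(1/n₁+1/n₂)] = √[0.66171·0.33829·(1/221+1/654)] ≈ 0.036813.
z = (p̂₁ − p̂₂)/SE = (0.73303 − 0.63761)/0.036813 = 0.09542/0.036813 = 2.592.

z = 2.592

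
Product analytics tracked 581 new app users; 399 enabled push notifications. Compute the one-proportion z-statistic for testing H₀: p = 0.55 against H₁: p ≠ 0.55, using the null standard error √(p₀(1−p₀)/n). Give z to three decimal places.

z = 6.625

With x = 399 successes in n = 581, p̂ = 0.68675.
Under H₀, SE = √(p₀(1−p₀)/n) = √(0.55·0.45/581) = √0.000425990 = 0.020640.
z = (p̂ − p₀)/SE = (0.68675 − 0.55)/0.020640 = 6.625.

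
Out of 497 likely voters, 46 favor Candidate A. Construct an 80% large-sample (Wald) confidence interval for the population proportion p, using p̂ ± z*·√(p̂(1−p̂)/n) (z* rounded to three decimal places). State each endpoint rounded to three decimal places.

(0.076, 0.109)

p̂ = 46/497 = 0.09256.
SE(p̂) = √(0.09256·0.90744/497) = 0.013000.
For 80% confidence, z* = 1.282.
Margin of error: 1.282 × 0.013000 = 0.01667.
So the interval runs from 0.076 to 0.109.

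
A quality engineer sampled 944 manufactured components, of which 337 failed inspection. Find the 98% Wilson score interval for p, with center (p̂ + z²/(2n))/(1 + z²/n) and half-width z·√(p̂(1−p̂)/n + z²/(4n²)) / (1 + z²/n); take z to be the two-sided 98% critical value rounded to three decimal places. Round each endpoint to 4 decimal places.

(0.3216, 0.3940)

Here p̂ = 337/944 = 0.35699 and z = 2.326 (z² = 5.410276).
1 + z²/n = 1.005731.
Center = (0.35699 + 0.002866)/1.005731 = 0.35781.
Radicand: p̂(1−p̂)/n + z²/(4n²) = 0.000243166 + 0.000001518 = 0.000244684.
Half-width = 2.326·√0.000244684/1.005731 = 0.03618.
Interval: 0.35781 ± 0.03618 → (0.3216, 0.3940).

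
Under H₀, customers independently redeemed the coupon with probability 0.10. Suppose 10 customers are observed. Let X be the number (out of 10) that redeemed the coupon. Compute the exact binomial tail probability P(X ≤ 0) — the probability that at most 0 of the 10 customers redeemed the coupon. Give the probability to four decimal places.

P = 0.3487

X ~ Binomial(n=10, p=0.10).
P(X ≤ 0) = C(10,0)·0.10^0·0.90^10.
= 0.348678 = 0.3487.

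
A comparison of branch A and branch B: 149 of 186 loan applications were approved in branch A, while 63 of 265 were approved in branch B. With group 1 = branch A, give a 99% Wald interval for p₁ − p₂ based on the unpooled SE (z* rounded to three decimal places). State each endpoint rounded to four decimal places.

(0.4622, 0.6644)

p̂₁ = 0.80108, p̂₂ = 0.23774, so the observed difference is 0.56334.
Unpooled SE = √(p̂₁(1−p̂₁)/n₁ + p̂₂(1−p̂₂)/n₂) = √(0.000856740 + 0.000683840) = 0.039250.
z* = 2.576 at the 99% level. Margin = 2.576·0.039250 = 0.10111.
So the interval runs from 0.4622 to 0.6644.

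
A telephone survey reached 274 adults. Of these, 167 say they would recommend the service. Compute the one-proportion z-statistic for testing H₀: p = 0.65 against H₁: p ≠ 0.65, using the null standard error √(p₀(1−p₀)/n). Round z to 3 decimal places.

With x = 167 successes in n = 274, p̂ = 0.60949.
SE₀ = √(0.65·0.35/274) = 0.028815.
z = (0.60949 − 0.65)/0.028815 = -0.04051/0.028815 = -1.406.

z = -1.406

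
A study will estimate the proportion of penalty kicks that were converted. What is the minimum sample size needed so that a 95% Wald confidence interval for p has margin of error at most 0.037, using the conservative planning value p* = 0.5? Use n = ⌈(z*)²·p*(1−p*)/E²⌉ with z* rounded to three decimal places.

n = 702

For 95% confidence, z* = 1.960.
p*(1−p*) = 0.2500.
Required n before rounding: 3.841600 × 0.2500 / 0.037² = 701.534.
Rounding up, n = 702.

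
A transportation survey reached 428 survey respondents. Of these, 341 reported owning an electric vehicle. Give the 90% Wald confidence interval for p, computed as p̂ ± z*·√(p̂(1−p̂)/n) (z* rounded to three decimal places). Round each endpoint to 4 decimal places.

With x = 341 successes in n = 428, p̂ = 0.79673.
SE = √(p̂(1−p̂)/n) = √(0.161952/428) = 0.019452.
The 90% critical value is z* = 1.645.
Margin = 1.645·0.019452 = 0.03200.
Interval: 0.79673 ± 0.03200 → (0.7647, 0.8287).

(0.7647, 0.8287)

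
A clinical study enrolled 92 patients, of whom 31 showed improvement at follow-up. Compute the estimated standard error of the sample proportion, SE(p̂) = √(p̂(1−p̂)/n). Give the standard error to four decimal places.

Sample proportion p̂ = 31/92 = 0.33696.
p̂(1−p̂) = 0.223418.
SE = √(0.223418/92) = √0.002428457 = 0.0493.

SE = 0.0493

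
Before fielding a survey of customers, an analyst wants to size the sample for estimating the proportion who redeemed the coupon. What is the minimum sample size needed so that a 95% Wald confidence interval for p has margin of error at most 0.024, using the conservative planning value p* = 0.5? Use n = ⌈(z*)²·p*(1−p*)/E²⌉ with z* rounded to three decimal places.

n = 1668

z* = 1.960 at the 95% level.
p*(1−p*) = 0.2500.
(z*)²·p*(1−p*)/E² = 3.841600·0.2500/0.000576 = 1667.361.
Rounding up, n = 1668.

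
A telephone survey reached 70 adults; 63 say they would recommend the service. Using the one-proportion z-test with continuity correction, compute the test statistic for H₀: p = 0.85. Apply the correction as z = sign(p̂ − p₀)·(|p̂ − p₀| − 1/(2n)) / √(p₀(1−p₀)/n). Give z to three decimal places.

The sample proportion is 63/70 = 0.90000. p̂ − p₀ = 0.050000.
Continuity correction 1/(2n) = 1/140 = 0.007143.
Corrected numerator: |0.050000| − 0.007143 = 0.042857.
Null standard error: √(0.85·0.15/70) = √0.001821429 = 0.042678.
z = +0.042857/0.042678 = 1.004.

z = 1.004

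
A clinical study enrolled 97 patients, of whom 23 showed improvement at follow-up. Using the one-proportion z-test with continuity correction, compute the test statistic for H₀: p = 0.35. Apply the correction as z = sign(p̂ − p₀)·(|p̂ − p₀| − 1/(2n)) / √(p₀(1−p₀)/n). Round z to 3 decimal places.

Sample proportion p̂ = 23/97 = 0.23711. p̂ − p₀ = -0.112887.
1/(2n) = 0.005155.
Corrected numerator: |-0.112887| − 0.005155 = 0.107732.
Null standard error: √(0.35·0.65/97) = √0.002345361 = 0.048429.
z = −0.107732/0.048429 = -2.225.

z = -2.225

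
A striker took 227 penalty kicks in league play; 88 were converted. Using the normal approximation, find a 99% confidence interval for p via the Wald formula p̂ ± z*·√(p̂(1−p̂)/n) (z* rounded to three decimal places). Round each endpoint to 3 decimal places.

With x = 88 successes in n = 227, p̂ = 0.38767.
SE = √(p̂(1−p̂)/n) = √(0.237381/227) = 0.032338.
For 99% confidence, z* = 2.576.
Margin of error: 2.576 × 0.032338 = 0.08330.
Interval: 0.38767 ± 0.08330 → (0.304, 0.471).

(0.304, 0.471)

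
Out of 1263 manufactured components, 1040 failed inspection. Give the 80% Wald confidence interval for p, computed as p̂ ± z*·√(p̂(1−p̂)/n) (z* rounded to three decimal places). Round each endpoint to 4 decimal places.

p̂ = 1040/1263 = 0.82344.
SE(p̂) = √(0.82344·0.17656/1263) = 0.010729.
For 80% confidence, z* = 1.282.
Margin = 1.282·0.010729 = 0.01375.
Interval: 0.82344 ± 0.01375 → (0.8097, 0.8372).

(0.8097, 0.8372)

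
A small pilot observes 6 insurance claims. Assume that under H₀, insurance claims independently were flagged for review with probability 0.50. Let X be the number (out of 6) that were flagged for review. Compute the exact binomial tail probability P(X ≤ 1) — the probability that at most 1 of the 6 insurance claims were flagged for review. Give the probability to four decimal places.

X ~ Binomial(n=6, p=0.50).
P(X ≤ 1) = C(6,0)·0.50^0·0.50^6 + C(6,1)·0.50^1·0.50^5.
= 0.015625 + 0.093750 = 0.1094.

P = 0.1094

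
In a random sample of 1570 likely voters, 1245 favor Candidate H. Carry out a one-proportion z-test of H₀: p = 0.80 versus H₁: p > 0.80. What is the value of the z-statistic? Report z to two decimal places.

The sample proportion is 1245/1570 = 0.79299.
Null standard error: √(0.80·0.20/1570) = √0.000101911 = 0.010095.
Test statistic: z = -0.00701/0.010095 = -0.69.

z = -0.69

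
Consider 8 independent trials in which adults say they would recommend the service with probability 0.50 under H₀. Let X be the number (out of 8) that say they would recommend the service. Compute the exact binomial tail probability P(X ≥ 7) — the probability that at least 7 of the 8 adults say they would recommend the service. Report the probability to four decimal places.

P = 0.0352

X is binomial with n = 8 and p = 0.50.
P(X ≥ 7) = C(8,7)·0.50^7·0.50^1 + C(8,8)·0.50^8·0.50^0.
= 0.031250 + 0.003906 = 0.0352.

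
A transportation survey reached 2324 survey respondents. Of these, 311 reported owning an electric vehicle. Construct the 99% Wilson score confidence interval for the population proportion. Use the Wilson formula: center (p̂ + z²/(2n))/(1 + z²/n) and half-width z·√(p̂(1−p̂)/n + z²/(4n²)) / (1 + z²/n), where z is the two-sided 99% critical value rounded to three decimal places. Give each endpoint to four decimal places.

(0.1167, 0.1531)

p̂ = 311/2324 = 0.13382; z = 2.576, so z² = 6.635776.
Denominator 1 + z²/n = 1 + 6.635776/2324 = 1.002855.
Center = (0.13382 + 0.001428)/1.002855 = 0.13486.
Radicand: p̂(1−p̂)/n + z²/(4n²) = 0.000049876 + 0.000000307 = 0.000050183.
Half-width = 2.576·√0.000050183/1.002855 = 0.01820.
Interval: 0.13486 ± 0.01820 → (0.1167, 0.1531).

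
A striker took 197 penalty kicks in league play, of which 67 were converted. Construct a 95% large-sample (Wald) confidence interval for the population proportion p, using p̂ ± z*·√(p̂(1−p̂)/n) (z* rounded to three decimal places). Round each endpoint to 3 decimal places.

(0.274, 0.406)

With x = 67 successes in n = 197, p̂ = 0.34010.
SE = √(p̂(1−p̂)/n) = √(0.224432/197) = 0.033753.
z* = 1.960 at the 95% level.
Margin of error: 1.960 × 0.033753 = 0.06616.
Interval: 0.34010 ± 0.06616 → (0.274, 0.406).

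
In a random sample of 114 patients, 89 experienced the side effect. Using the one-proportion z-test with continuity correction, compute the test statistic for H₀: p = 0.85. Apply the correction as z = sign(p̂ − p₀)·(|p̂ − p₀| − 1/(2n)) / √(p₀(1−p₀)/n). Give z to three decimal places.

z = -1.941

The sample proportion is 89/114 = 0.78070. p̂ − p₀ = -0.069298.
1/(2n) = 0.004386.
Corrected numerator: |-0.069298| − 0.004386 = 0.064912.
Under H₀, SE = √(p₀(1−p₀)/n) = √(0.85·0.15/114) = √0.001118421 = 0.033443.
z = (−)0.064912/0.033443 = -1.941.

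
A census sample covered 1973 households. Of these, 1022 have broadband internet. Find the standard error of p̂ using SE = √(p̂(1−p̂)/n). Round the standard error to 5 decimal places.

With x = 1022 successes in n = 1973, p̂ = 0.51799.
p̂(1−p̂) = 0.51799·0.48201 = 0.249676.
SE = √(0.249676/1973) = 0.01125.

SE = 0.01125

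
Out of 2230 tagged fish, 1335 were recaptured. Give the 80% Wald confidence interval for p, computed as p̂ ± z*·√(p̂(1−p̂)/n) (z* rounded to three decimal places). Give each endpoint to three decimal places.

(0.585, 0.612)

The sample proportion is 1335/2230 = 0.59865.
Standard error of p̂: √(0.240267/2230) = √0.000107743 = 0.010380.
The 80% critical value is z* = 1.282.
Margin of error: 1.282 × 0.010380 = 0.01331.
Interval: 0.59865 ± 0.01331 → (0.585, 0.612).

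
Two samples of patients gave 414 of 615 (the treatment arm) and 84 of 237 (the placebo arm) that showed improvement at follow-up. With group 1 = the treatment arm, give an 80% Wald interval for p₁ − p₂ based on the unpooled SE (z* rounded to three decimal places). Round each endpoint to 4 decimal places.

p̂₁ = 414/615 = 0.67317, p̂₂ = 84/237 = 0.35443; p̂₁ − p̂₂ = 0.31874.
Unpooled SE = √(p̂₁(1−p̂₁)/n₁ + p̂₂(1−p̂₂)/n₂) = √(0.000357743 + 0.000965441) = 0.036376.
For 80% confidence, z* = 1.282. Margin of error = 0.04663.
Interval: 0.31874 ± 0.04663 → (0.2721, 0.3654).

(0.2721, 0.3654)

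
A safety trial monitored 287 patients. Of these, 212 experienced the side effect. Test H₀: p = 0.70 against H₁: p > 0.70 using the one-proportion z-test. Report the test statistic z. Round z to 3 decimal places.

The sample proportion is 212/287 = 0.73868.
SE₀ = √(0.70·0.30/287) = 0.027050.
Test statistic: z = 0.03868/0.027050 = 1.430.

z = 1.430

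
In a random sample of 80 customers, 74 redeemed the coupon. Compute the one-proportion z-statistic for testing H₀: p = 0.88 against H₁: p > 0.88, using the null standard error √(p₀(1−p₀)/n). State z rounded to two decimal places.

z = 1.24

With x = 74 successes in n = 80, p̂ = 0.92500.
Under H₀, SE = √(p₀(1−p₀)/n) = √(0.88·0.12/80) = √0.001320000 = 0.036332.
z = (p̂ − p₀)/SE = (0.92500 − 0.88)/0.036332 = 1.24.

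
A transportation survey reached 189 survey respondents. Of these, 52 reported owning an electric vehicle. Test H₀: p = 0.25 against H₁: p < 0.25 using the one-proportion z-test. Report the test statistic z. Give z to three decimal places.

z = 0.798

With x = 52 successes in n = 189, p̂ = 0.27513.
Under H₀, SE = √(p₀(1−p₀)/n) = √(0.25·0.75/189) = √0.000992063 = 0.031497.
z = (p̂ − p₀)/SE = (0.27513 − 0.25)/0.031497 = 0.798.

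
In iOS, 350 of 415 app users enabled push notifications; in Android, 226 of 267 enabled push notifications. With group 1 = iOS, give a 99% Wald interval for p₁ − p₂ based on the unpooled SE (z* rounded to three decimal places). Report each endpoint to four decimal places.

p̂₁ = 0.84337, p̂₂ = 0.84644, so the observed difference is -0.00307.
Unpooled SE = √(p̂₁(1−p̂₁)/n₁ + p̂₂(1−p̂₂)/n₂) = √(0.000318300 + 0.000486809) = 0.028374.
z* = 2.576 at the 99% level. Margin = 2.576·0.028374 = 0.07309.
So the interval runs from -0.0762 to 0.0700.

(-0.0762, 0.0700)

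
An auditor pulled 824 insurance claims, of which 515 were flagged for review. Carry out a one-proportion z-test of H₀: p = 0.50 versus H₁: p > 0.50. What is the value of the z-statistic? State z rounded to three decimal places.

z = 7.176

p̂ = 515/824 = 0.62500.
SE₀ = √(0.50·0.50/824) = 0.017418.
z = (0.62500 − 0.50)/0.017418 = 0.12500/0.017418 = 7.176.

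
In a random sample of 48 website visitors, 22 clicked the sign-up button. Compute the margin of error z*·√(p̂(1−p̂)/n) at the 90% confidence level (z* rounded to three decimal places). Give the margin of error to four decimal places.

The sample proportion is 22/48 = 0.45833.
SE = √(p̂(1−p̂)/n) = √(0.248264/48) = 0.071918.
The 90% critical value is z* = 1.645.
So ME = 0.1183.

ME = 0.1183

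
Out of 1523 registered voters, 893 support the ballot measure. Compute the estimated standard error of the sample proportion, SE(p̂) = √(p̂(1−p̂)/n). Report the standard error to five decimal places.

p̂ = 893/1523 = 0.58634.
p̂(1−p̂) = 0.242545.
SE = √(0.242545/1523) = 0.01262.

SE = 0.01262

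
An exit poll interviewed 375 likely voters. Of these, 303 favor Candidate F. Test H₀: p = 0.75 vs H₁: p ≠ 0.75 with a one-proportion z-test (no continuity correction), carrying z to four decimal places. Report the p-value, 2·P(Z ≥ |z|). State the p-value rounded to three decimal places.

p-value = 0.009

Sample proportion p̂ = 303/375 = 0.80800.
Under H₀, SE = √(p₀(1−p₀)/n) = √(0.75·0.25/375) = √0.000500000 = 0.022361.
z = (p̂ − p₀)/SE = (303/375 − 0.75)/0.022361 ≈ 2.5938.
p-value = 2·P(Z ≥ |z|) with z = 2.5938 → 0.009.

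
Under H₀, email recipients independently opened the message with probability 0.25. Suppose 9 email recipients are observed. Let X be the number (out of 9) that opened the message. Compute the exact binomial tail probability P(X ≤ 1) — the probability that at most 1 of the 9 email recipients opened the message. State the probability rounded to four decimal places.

P = 0.3003

X is binomial with n = 9 and p = 0.25.
P(X ≤ 1) = C(9,0)·0.25^0·0.75^9 + C(9,1)·0.25^1·0.75^8.
= 0.075085 + 0.225254 = 0.3003.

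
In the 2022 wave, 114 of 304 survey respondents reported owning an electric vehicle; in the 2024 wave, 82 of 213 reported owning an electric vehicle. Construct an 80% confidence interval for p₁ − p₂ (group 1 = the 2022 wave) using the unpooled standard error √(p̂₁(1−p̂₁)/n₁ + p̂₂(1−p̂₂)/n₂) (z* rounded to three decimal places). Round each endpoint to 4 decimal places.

p̂₁ = 0.37500, p̂₂ = 0.38498, so the observed difference is -0.00998.
Unpooled SE = √(p̂₁(1−p̂₁)/n₁ + p̂₂(1−p̂₂)/n₂) = √(0.000770970 + 0.001111594) = 0.043389.
z* = 1.282 at the 80% level. Margin = 1.282·0.043389 = 0.05562.
CI: -0.00998 ± 0.05562 = (-0.0656, 0.0456).

(-0.0656, 0.0456)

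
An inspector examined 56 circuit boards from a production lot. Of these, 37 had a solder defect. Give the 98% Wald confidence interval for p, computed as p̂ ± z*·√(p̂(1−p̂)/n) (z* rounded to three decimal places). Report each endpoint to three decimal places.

Sample proportion p̂ = 37/56 = 0.66071.
SE = √(p̂(1−p̂)/n) = √(0.224171/56) = 0.063270.
The 98% critical value is z* = 2.326.
Margin = 2.326·0.063270 = 0.14717.
CI: 0.66071 ± 0.14717 = (0.514, 0.808).

(0.514, 0.808)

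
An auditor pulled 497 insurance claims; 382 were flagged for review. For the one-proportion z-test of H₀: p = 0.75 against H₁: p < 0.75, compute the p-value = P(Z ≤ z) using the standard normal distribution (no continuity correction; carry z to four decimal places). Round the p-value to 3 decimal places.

p-value = 0.831

p̂ = 382/497 = 0.76861.
Under H₀, SE = √(p₀(1−p₀)/n) = √(0.75·0.25/497) = √0.000377264 = 0.019423.
Test statistic (full precision, shown to 4 dp): z = (382/497 − 0.75)/SE₀ ≈ 0.9582.
p-value = P(Z ≤ z) with z = 0.9582 → 0.831.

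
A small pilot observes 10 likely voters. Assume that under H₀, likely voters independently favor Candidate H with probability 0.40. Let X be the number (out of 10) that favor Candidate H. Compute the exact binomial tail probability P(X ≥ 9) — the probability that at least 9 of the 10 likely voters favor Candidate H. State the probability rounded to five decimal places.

P = 0.00168

X ~ Binomial(n=10, p=0.40).
P(X ≥ 9) = C(10,9)·0.40^9·0.60^1 + C(10,10)·0.40^10·0.60^0.
= 0.001573 + 0.000105 = 0.00168.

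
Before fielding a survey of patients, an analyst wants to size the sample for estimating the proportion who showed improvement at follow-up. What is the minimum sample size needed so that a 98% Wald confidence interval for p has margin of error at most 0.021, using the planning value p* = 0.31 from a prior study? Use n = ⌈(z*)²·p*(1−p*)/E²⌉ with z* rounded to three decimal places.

The 98% critical value is z* = 2.326.
p*(1−p*) = 0.31·0.69 = 0.2139.
Required n before rounding: 5.410276 × 0.2139 / 0.021² = 2624.168.
⌈2624.168⌉ = 2625.

n = 2625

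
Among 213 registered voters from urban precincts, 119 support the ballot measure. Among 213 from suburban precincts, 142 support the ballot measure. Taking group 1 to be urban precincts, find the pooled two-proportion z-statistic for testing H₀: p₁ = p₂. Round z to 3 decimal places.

z = -2.288

Sample proportions: p̂₁ = 119/213 = 0.55869 and p̂₂ = 142/213 = 0.66667.
Pooled p̂ = (119+142)/(213+213) = 261/426 = 0.61268.
Pooled SE = √[0.2373041·0.00938967] ≈ 0.047204.
z = -0.10798/0.047204 = -2.288.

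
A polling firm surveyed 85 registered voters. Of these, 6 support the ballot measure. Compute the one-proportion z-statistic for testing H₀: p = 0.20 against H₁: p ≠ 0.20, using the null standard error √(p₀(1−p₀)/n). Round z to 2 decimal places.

z = -2.98

p̂ = 6/85 = 0.07059.
SE₀ = √(0.20·0.80/85) = 0.043386.
Test statistic: z = -0.12941/0.043386 = -2.98.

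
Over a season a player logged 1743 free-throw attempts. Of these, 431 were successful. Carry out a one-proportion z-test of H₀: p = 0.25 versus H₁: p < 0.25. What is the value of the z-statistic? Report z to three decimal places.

The sample proportion is 431/1743 = 0.24727.
SE₀ = √(0.25·0.75/1743) = 0.010372.
z = (p̂ − p₀)/SE = (0.24727 − 0.25)/0.010372 = -0.263.

z = -0.263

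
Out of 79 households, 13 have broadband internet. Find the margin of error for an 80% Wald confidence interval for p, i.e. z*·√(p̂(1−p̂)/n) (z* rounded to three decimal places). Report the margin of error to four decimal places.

Sample proportion p̂ = 13/79 = 0.16456.
Standard error of p̂: √(0.137478/79) = √0.001740227 = 0.041716.
z* = 1.282 at the 80% level.
ME = 1.282·0.041716 = 0.0535.

ME = 0.0535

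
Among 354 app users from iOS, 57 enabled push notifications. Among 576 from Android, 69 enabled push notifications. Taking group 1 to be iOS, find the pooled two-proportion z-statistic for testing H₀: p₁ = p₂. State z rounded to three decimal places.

p̂₁ = 57/354 = 0.16102, p̂₂ = 69/576 = 0.11979.
Pooled p̂ = (57+69)/(354+576) = 126/930 = 0.13548.
SE = √[p̂(1−p̂)(1/n₁+1/n₂)] = √[0.13548·0.86452·(1/354+1/576)] ≈ 0.023113.
z = (p̂₁ − p̂₂)/SE = (0.16102 − 0.11979)/0.023113 = 0.04123/0.023113 = 1.784.

z = 1.784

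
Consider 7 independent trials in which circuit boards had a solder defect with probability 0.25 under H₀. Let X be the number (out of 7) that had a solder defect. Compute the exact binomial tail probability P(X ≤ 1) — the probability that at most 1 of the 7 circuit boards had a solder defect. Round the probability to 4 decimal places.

X ~ Binomial(n=7, p=0.25).
P(X ≤ 1) = C(7,0)·0.25^0·0.75^7 + C(7,1)·0.25^1·0.75^6.
= 0.133484 + 0.311462 = 0.4449.

P = 0.4449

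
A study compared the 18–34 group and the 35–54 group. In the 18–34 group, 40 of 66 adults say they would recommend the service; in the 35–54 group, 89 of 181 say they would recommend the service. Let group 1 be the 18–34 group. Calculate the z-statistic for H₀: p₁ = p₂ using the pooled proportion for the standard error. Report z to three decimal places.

z = 1.592

p̂₁ = 40/66 = 0.60606, p̂₂ = 89/181 = 0.49171.
Pooled p̂ = (40+89)/(66+181) = 129/247 = 0.52227.
SE = √[p̂(1−p̂)(1/n₁+1/n₂)] = √[0.52227·0.47773·(1/66+1/181)] ≈ 0.071825.
z = 0.11435/0.071825 = 1.592.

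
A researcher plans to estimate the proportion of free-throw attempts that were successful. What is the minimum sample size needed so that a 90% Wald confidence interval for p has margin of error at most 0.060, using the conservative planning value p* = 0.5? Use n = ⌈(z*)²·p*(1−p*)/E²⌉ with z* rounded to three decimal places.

n = 188

For 90% confidence, z* = 1.645.
p*(1−p*) = 0.2500.
Required n before rounding: 2.706025 × 0.2500 / 0.060² = 187.918.
Rounding up, n = 188.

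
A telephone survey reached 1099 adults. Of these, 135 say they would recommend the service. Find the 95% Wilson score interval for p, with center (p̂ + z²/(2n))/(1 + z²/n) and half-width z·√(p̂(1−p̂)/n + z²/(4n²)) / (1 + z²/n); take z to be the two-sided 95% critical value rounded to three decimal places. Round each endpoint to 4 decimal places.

p̂ = 135/1099 = 0.12284; z = 1.960, so z² = 3.841600.
Denominator 1 + z²/n = 1 + 3.841600/1099 = 1.003496.
Center = (0.12284 + 0.001748)/1.003496 = 0.12415.
Radicand: p̂(1−p̂)/n + z²/(4n²) = 0.000098043 + 0.000000795 = 0.000098838.
Half-width = 1.960·√0.000098838/1.003496 = 0.01942.
So the interval runs from 0.1047 to 0.1436.

(0.1047, 0.1436)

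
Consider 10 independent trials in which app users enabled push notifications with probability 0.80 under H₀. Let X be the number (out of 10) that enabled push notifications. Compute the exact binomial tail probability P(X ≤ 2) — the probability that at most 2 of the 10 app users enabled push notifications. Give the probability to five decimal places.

X ~ Binomial(n=10, p=0.80).
P(X ≤ 2) = C(10,0)·0.80^0·0.20^10 + C(10,1)·0.80^1·0.20^9 + C(10,2)·0.80^2·0.20^8.
= 0.000000 + 0.000004 + 0.000074 = 0.00008.

P = 0.00008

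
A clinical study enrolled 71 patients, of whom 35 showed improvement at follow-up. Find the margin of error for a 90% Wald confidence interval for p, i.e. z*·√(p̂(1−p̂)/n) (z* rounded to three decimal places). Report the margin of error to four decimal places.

ME = 0.0976

p̂ = 35/71 = 0.49296.
SE = √(p̂(1−p̂)/n) = √(0.249950/71) = 0.059333.
For 90% confidence, z* = 1.645.
Margin of error = z*·SE = 1.645 × 0.059333 = 0.0976.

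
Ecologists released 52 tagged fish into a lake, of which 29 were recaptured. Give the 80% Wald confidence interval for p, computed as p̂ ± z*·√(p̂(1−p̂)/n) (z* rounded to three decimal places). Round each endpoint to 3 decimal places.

(0.469, 0.646)

Sample proportion p̂ = 29/52 = 0.55769.
Standard error of p̂: √(0.246672/52) = √0.004743685 = 0.068874.
For 80% confidence, z* = 1.282.
Margin = 1.282·0.068874 = 0.08830.
CI: 0.55769 ± 0.08830 = (0.469, 0.646).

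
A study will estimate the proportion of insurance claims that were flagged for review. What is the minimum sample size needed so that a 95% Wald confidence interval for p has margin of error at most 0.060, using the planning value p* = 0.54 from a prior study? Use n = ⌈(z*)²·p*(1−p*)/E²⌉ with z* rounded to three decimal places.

n = 266

For 95% confidence, z* = 1.960.
p*(1−p*) = 0.54·0.46 = 0.2484.
(z*)²·p*(1−p*)/E² = 3.841600·0.2484/0.003600 = 265.070.
⌈265.070⌉ = 266.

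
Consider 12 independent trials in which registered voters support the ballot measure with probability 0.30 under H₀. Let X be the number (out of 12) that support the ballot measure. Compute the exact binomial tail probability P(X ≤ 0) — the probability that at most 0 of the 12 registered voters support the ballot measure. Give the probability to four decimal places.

P = 0.0138

X ~ Binomial(n=12, p=0.30).
P(X ≤ 0) = C(12,0)·0.30^0·0.70^12.
= 0.013841 = 0.0138.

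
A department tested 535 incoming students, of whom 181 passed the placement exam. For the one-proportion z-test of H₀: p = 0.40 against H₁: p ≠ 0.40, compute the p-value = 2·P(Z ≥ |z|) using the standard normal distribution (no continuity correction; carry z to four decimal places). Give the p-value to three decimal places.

The sample proportion is 181/535 = 0.33832.
Null standard error: √(0.40·0.60/535) = √0.000448598 = 0.021180.
Test statistic (full precision, shown to 4 dp): z = (181/535 − 0.40)/SE₀ ≈ -2.9123.
From the standard normal, 2·P(Z ≥ |z|) = 0.004.

p-value = 0.004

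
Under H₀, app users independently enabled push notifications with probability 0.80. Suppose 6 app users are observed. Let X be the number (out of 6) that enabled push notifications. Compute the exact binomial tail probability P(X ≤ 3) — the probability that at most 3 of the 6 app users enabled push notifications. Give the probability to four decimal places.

X is binomial with n = 6 and p = 0.80.
P(X ≤ 3) = C(6,0)·0.80^0·0.20^6 + C(6,1)·0.80^1·0.20^5 + C(6,2)·0.80^2·0.20^4 + C(6,3)·0.80^3·0.20^3.
= 0.000064 + 0.001536 + 0.015360 + 0.081920 = 0.0989.

P = 0.0989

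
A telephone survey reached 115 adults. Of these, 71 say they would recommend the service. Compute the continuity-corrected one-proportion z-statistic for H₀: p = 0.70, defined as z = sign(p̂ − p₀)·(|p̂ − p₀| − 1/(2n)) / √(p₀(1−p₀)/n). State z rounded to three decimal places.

z = -1.831

The sample proportion is 71/115 = 0.61739. p̂ − p₀ = -0.082609.
Continuity correction 1/(2n) = 1/230 = 0.004348.
Corrected numerator: |-0.082609| − 0.004348 = 0.078261.
Null standard error: √(0.70·0.30/115) = √0.001826087 = 0.042733.
z = (−)0.078261/0.042733 = -1.831.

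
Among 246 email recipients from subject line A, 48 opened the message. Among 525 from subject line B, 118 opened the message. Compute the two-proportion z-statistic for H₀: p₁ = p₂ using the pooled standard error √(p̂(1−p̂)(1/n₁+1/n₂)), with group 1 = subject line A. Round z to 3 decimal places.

p̂₁ = 48/246 = 0.19512, p̂₂ = 118/525 = 0.22476.
Pooling: p̂ = 166/771 = 0.21530.
SE = √[p̂(1−p̂)(1/n₁+1/n₂)] = √[0.21530·0.78470·(1/246+1/525)] ≈ 0.031758.
z = -0.02964/0.031758 = -0.933.

z = -0.933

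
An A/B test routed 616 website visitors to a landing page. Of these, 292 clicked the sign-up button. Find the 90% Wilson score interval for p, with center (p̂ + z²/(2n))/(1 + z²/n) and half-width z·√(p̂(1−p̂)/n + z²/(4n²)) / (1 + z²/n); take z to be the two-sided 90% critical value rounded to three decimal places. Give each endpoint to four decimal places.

p̂ = 292/616 = 0.47403; z = 1.645, so z² = 2.706025.
1 + z²/n = 1.004393.
Adjusted center: (0.47403 + z²/(2n))/1.004393 = 0.47414.
Radicand: p̂(1−p̂)/n + z²/(4n²) = 0.000404749 + 0.000001783 = 0.000406532.
Half-width = z·√(radicand)/denom = 1.645·0.020163/1.004393 = 0.03302.
So the interval runs from 0.4411 to 0.5072.

(0.4411, 0.5072)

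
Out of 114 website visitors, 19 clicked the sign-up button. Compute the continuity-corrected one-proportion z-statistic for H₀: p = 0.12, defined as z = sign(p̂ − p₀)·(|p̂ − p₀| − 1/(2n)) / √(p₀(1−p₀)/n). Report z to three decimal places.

z = 1.389

Sample proportion p̂ = 19/114 = 0.16667. p̂ − p₀ = 0.046667.
1/(2n) = 0.004386.
Corrected numerator: |0.046667| − 0.004386 = 0.042281.
Under H₀, SE = √(p₀(1−p₀)/n) = √(0.12·0.88/114) = √0.000926316 = 0.030435.
z = +0.042281/0.030435 = 1.389.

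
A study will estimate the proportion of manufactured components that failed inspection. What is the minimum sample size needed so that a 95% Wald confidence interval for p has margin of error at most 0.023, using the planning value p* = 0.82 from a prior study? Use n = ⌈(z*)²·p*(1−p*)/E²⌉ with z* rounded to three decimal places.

For 95% confidence, z* = 1.960.
p*(1−p*) = 0.1476.
Required n before rounding: 3.841600 × 0.1476 / 0.023² = 1071.872.
Rounding up, n = 1072.

n = 1072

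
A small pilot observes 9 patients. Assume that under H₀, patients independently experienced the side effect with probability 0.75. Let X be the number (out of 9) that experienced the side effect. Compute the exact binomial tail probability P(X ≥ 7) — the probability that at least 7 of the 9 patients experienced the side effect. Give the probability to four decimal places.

X ~ Binomial(n=9, p=0.75).
P(X ≥ 7) = C(9,7)·0.75^7·0.25^2 + C(9,8)·0.75^8·0.25^1 + C(9,9)·0.75^9·0.25^0.
= 0.300339 + 0.225254 + 0.075085 = 0.6007.

P = 0.6007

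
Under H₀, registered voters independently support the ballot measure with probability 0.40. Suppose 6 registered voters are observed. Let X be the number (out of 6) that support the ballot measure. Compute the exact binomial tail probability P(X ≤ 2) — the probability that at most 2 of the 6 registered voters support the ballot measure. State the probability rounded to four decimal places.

X ~ Binomial(n=6, p=0.40).
P(X ≤ 2) = C(6,0)·0.40^0·0.60^6 + C(6,1)·0.40^1·0.60^5 + C(6,2)·0.40^2·0.60^4.
= 0.046656 + 0.186624 + 0.311040 = 0.5443.

P = 0.5443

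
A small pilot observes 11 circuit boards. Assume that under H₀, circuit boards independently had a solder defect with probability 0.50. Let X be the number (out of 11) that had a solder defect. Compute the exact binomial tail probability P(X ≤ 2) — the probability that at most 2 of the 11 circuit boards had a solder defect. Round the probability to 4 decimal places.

P = 0.0327

X ~ Binomial(n=11, p=0.50).
P(X ≤ 2) = C(11,0)·0.50^0·0.50^11 + C(11,1)·0.50^1·0.50^10 + C(11,2)·0.50^2·0.50^9.
= 0.000488 + 0.005371 + 0.026855 = 0.0327.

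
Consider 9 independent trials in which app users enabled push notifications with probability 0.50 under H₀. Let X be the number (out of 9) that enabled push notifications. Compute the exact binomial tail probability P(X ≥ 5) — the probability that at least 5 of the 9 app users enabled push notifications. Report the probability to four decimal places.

P = 0.5000

X ~ Binomial(n=9, p=0.50).
P(X ≥ 5) = Σ_{j=5}^{9} C(9,j)·0.50^j·0.50^{9−j}.
= 0.246094 + 0.164062 + 0.070312 + 0.017578 + 0.001953 = 0.5000.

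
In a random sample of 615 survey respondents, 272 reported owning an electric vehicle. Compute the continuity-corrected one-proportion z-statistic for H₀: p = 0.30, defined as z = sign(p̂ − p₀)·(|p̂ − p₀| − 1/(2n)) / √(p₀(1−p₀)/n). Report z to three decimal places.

z = 7.655

p̂ = 272/615 = 0.44228. p̂ − p₀ = 0.142276.
1/(2n) = 0.000813.
Corrected numerator: |0.142276| − 0.000813 = 0.141463.
SE₀ = √(0.30·0.70/615) = 0.018479.
z = +0.141463/0.018479 = 7.655.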